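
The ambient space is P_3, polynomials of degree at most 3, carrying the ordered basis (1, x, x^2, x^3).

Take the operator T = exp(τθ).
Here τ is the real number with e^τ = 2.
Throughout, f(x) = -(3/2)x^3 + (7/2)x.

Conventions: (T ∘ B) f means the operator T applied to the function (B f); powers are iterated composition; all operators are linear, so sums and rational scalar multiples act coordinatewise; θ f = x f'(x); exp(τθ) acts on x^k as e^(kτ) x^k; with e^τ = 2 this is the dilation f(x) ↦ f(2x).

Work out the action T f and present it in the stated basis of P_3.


exp(τθ) x^k = e^(kτ) x^k; with e^τ = 2 this sends x^k to 2^k x^k
x ↦ 2 x
x^3 ↦ 8 x^3
applying this coordinatewise to f: exp(τθ) f = -12x^3 + 7x

g(x) = -12x^3 + 7x


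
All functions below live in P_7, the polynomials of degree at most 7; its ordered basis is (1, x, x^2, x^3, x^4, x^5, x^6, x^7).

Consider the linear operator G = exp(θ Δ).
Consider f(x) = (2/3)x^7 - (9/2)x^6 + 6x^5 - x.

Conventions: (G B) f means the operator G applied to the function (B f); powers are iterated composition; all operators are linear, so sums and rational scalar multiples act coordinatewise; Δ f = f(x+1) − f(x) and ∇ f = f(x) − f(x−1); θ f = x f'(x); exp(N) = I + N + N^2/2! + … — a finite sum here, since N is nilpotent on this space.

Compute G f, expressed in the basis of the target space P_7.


the result is g(x) = (2/3)x^7 + (47/2)x^6 + 361x^5 + (8800/3)x^4 + 12865x^3 + 27913x^2 + (134503/6)x

order-1 term: 28x^6 - 65x^5 - (170/3)x^4 - 20x^3 + 13x^2 + (23/3)x
order-2 term: 420x^5 + 190x^4 - 475x^3 - 630x^2 - (1253/6)x
order-3 term: 2800x^4 + 4960x^3 + 2610x^2 + (175/3)x
order-4 term: 8400x^3 + 15840x^2 + 7825x
order-5 term: 10080x^2 + 11376x
order-6 term: 3360x
the series for exp(θ Δ) f terminates at order 6
exp(θ Δ) f = (2/3)x^7 + (47/2)x^6 + 361x^5 + (8800/3)x^4 + 12865x^3 + 27913x^2 + (134503/6)x


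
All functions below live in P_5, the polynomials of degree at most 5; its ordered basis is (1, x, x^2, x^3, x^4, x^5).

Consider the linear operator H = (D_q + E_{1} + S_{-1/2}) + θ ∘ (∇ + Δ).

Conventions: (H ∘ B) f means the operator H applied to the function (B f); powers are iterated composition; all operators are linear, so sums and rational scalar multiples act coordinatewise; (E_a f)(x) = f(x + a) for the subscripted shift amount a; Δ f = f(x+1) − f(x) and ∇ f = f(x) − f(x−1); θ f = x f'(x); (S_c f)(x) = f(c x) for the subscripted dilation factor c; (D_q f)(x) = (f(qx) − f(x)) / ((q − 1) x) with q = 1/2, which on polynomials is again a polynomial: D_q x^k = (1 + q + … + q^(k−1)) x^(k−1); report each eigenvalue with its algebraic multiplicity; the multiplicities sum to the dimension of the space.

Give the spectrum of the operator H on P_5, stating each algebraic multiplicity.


image of 1: 2
image of x: (1/2)x + 2
image of x^2: (5/4)x^2 + (15/2)x + 1
image of x^3: (7/8)x^3 + (67/4)x^2 + 3x + 1
image of x^4: (17/16)x^4 + (239/8)x^3 + 6x^2 + 12x + 1
image of x^5: (31/32)x^5 + (751/16)x^4 + 10x^3 + 50x^2 + 5x + 1
the matrix is upper triangular; its diagonal is (2, 1/2, 5/4, 7/8, 17/16, 31/32)
for a triangular matrix the eigenvalues are the diagonal entries, with algebraic multiplicity their repetition count

λ = 1/2 (multiplicity 1), λ = 7/8 (multiplicity 1), λ = 31/32 (multiplicity 1), λ = 17/16 (multiplicity 1), λ = 5/4 (multiplicity 1), λ = 2 (multiplicity 1)


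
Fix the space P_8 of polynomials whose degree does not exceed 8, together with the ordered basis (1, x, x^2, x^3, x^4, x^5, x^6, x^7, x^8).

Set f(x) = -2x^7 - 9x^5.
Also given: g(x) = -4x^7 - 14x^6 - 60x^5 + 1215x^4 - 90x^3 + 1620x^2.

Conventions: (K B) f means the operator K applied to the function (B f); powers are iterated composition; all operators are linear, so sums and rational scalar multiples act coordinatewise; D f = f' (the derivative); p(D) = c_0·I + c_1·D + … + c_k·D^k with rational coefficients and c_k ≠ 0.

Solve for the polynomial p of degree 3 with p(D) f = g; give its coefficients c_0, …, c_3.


p(D) = 2·I + D + (1/2)·D^2 − 3·D^3, i.e. c_0 = 2, c_1 = 1, c_2 = 1/2, c_3 = -3

D^0 f = -2x^7 - 9x^5
D^1 f = -14x^6 - 45x^4
D^2 f = -84x^5 - 180x^3
D^3 f = -420x^4 - 540x^2
matching coefficients of g against c_0 f + c_1 Df + … from the top degree down determines the c_i
solution: c_0 = 2, c_1 = 1, c_2 = 1/2, c_3 = -3


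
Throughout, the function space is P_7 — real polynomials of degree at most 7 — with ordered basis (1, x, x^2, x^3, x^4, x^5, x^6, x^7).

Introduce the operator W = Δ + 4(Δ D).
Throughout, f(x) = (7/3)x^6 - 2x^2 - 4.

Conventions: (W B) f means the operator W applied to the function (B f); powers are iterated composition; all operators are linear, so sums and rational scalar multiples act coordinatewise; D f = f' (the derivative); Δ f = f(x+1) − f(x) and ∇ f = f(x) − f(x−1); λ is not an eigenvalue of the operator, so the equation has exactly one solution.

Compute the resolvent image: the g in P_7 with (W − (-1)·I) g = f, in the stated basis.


write g with unknown coordinates in the stated basis and equate coefficients in (W − (-1)·I) g = f
solving from the highest basis element down gives g = (7/3)x^6 - 14x^5 - 245x^4 + (4900/3)x^3 + 9553x^2 - 49570x - 159731/3
check: W g = 14x^5 + 245x^4 - (4900/3)x^3 - 9555x^2 + 49570x + 159719/3
so W g − (-1)·g = (7/3)x^6 - 2x^2 - 4 = f ✓

g(x) = (7/3)x^6 - 14x^5 - 245x^4 + (4900/3)x^3 + 9553x^2 - 49570x - 159731/3


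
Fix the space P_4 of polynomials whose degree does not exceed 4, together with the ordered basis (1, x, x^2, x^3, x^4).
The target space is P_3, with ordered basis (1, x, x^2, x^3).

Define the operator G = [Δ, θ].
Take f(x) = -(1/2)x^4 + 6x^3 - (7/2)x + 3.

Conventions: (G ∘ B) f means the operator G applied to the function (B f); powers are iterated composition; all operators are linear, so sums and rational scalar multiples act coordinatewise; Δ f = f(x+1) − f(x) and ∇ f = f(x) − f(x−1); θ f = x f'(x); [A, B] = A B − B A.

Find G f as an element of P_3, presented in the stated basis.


θ f = -2x^4 + 18x^3 - (7/2)x
Δ θ f = -8x^3 + 42x^2 + 46x + 25/2
Δ f = -2x^3 + 15x^2 + 16x + 2
θ Δ f = -6x^3 + 30x^2 + 16x
[Δ, θ] f = -2x^3 + 12x^2 + 30x + 25/2

g(x) = -2x^3 + 12x^2 + 30x + 25/2


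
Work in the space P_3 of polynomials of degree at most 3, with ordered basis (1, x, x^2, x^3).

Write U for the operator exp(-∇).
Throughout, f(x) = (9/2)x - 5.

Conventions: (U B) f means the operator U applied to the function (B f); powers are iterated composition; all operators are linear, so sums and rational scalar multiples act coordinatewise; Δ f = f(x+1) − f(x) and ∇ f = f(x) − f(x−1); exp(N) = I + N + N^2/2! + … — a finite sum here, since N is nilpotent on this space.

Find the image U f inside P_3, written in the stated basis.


the result is g(x) = (9/2)x - 19/2

order-1 term: -9/2
the series for exp(-∇) f terminates at order 1
exp(-∇) f = (9/2)x - 19/2


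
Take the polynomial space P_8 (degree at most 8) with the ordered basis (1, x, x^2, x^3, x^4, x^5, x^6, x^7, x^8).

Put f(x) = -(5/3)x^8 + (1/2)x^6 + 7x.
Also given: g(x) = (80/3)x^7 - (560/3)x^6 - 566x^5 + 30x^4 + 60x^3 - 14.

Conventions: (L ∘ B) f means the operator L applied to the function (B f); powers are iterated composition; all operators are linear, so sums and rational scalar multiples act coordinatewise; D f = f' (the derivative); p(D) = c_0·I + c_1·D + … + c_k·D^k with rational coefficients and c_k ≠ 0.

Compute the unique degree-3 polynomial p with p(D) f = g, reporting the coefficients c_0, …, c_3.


c_0 = 0, c_1 = -2, c_2 = 2, c_3 = 1

D^0 f = -(5/3)x^8 + (1/2)x^6 + 7x
D^1 f = -(40/3)x^7 + 3x^5 + 7
D^2 f = -(280/3)x^6 + 15x^4
D^3 f = -560x^5 + 60x^3
matching coefficients of g against c_0 f + c_1 Df + … from the top degree down determines the c_i
solution: c_0 = 0, c_1 = -2, c_2 = 2, c_3 = 1


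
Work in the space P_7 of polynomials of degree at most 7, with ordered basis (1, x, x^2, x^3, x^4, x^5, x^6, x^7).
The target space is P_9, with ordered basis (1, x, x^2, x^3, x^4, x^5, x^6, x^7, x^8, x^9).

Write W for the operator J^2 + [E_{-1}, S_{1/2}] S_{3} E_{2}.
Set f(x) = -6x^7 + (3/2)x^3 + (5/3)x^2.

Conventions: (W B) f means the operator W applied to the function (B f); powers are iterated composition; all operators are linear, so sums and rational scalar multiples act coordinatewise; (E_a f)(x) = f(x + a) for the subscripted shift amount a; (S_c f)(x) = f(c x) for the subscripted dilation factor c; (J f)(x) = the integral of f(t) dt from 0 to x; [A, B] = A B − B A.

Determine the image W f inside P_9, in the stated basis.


J f = -(3/4)x^8 + (3/8)x^4 + (5/9)x^3
J J f = -(1/12)x^9 + (3/40)x^5 + (5/36)x^4
E_{2} f = -6x^7 - 84x^6 - 504x^5 - 1680x^4 - (6717/2)x^3 - (12064/3)x^2 - (7990/3)x - 2248/3
S_{3} E_{2} f = -13122x^7 - 61236x^6 - 122472x^5 - 136080x^4 - (181359/2)x^3 - 36192x^2 - 7990x - 2248/3
S_{1/2} S_{3} E_{2} f = -(6561/64)x^7 - (15309/16)x^6 - (15309/4)x^5 - 8505x^4 - (181359/16)x^3 - 9048x^2 - 3995x - 2248/3
E_{-1} S_{1/2} S_{3} E_{2} f = -(6561/64)x^7 - (15309/64)x^6 - (15309/64)x^5 - (8505/64)x^4 - (2511/64)x^3 - (3/64)x^2 + (205/64)x + 107/192
E_{-1} S_{3} E_{2} f = -13122x^7 + 30618x^6 - 30618x^5 + 17010x^4 - (11259/2)x^3 + (2217/2)x^2 - (245/2)x + 37/6
S_{1/2} E_{-1} S_{3} E_{2} f = -(6561/64)x^7 + (15309/32)x^6 - (15309/16)x^5 + (8505/8)x^4 - (11259/16)x^3 + (2217/8)x^2 - (245/4)x + 37/6
[E_{-1}, S_{1/2}] S_{3} E_{2} f = -(45927/64)x^6 + (45927/64)x^5 - (76545/64)x^4 + (42525/64)x^3 - (17739/64)x^2 + (4125/64)x - 359/64
(J^2 + [E_{-1}, S_{1/2}] S_{3} E_{2}) f = -(1/12)x^9 - (45927/64)x^6 + (229659/320)x^5 - (688825/576)x^4 + (42525/64)x^3 - (17739/64)x^2 + (4125/64)x - 359/64

the image equals g(x) = -(1/12)x^9 - (45927/64)x^6 + (229659/320)x^5 - (688825/576)x^4 + (42525/64)x^3 - (17739/64)x^2 + (4125/64)x - 359/64


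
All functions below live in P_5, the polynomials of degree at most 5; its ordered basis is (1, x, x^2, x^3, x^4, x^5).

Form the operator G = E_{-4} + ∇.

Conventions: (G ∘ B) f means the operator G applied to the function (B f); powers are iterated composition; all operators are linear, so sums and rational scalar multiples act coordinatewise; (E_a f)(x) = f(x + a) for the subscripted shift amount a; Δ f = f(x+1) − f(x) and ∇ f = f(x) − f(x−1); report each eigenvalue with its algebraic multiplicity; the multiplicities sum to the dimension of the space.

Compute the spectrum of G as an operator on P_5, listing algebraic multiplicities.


image of 1: 1
image of x: x - 3
image of x^2: x^2 - 6x + 15
image of x^3: x^3 - 9x^2 + 45x - 63
image of x^4: x^4 - 12x^3 + 90x^2 - 252x + 255
image of x^5: x^5 - 15x^4 + 150x^3 - 630x^2 + 1275x - 1023
the matrix is upper triangular; its diagonal is (1, 1, 1, 1, 1, 1)
for a triangular matrix the eigenvalues are the diagonal entries, with algebraic multiplicity their repetition count

λ = 1 (multiplicity 6)


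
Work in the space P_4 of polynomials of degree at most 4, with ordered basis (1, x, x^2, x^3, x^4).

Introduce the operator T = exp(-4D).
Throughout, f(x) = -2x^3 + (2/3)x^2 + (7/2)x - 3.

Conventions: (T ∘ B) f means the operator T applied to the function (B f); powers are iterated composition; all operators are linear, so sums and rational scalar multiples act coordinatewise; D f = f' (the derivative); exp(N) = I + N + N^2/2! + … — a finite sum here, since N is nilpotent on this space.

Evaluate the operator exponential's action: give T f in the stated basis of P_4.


g(x) = -2x^3 + (74/3)x^2 - (587/6)x + 365/3

order-1 term: 24x^2 - (16/3)x - 14
order-2 term: -96x + 32/3
order-3 term: 128
the series for exp(-4D) f terminates at order 3
exp(-4D) f = -2x^3 + (74/3)x^2 - (587/6)x + 365/3


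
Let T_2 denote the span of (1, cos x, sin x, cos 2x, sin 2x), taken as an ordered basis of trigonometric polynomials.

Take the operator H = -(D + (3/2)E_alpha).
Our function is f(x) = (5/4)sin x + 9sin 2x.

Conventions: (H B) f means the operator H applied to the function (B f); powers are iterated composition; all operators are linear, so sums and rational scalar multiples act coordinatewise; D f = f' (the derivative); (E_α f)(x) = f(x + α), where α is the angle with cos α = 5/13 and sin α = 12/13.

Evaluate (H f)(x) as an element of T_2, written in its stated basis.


g(x) = -(155/52)cos x - (75/104)sin x - (4662/169)cos 2x + (3213/338)sin 2x

D f = (5/4)cos x + 18cos 2x
E_alpha f = (15/13)cos x + (25/52)sin x + (1080/169)cos 2x - (1071/169)sin 2x
((3/2)E_alpha) f = (45/26)cos x + (75/104)sin x + (1620/169)cos 2x - (3213/338)sin 2x
(D + (3/2)E_alpha) f = (155/52)cos x + (75/104)sin x + (4662/169)cos 2x - (3213/338)sin 2x
(-(D + (3/2)E_alpha)) f = -(155/52)cos x - (75/104)sin x - (4662/169)cos 2x + (3213/338)sin 2x


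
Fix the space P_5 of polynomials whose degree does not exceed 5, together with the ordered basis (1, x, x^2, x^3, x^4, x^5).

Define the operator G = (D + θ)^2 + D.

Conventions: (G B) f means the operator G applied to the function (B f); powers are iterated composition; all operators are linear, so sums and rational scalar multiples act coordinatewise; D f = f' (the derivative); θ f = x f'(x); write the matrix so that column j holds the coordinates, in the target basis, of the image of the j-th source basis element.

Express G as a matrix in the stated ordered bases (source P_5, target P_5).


the matrix is [[0, 2, 2, 0, 0, 0]; [0, 1, 8, 6, 0, 0]; [0, 0, 4, 18, 12, 0]; [0, 0, 0, 9, 32, 20]; [0, 0, 0, 0, 16, 50]; [0, 0, 0, 0, 0, 25]] (rows listed top to bottom)

image of 1: 0
image of x: x + 2
image of x^2: 4x^2 + 8x + 2
image of x^3: 9x^3 + 18x^2 + 6x
image of x^4: 16x^4 + 32x^3 + 12x^2
image of x^5: 25x^5 + 50x^4 + 20x^3
each image's coordinates form column j of the matrix


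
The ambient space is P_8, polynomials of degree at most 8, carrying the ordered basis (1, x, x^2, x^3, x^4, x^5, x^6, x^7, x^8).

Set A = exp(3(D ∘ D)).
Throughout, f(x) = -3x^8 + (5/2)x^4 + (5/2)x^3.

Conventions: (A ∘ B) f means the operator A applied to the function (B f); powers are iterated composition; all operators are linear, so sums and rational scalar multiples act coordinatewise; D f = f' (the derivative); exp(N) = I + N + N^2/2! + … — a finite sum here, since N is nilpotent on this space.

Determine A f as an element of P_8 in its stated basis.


g(x) = -3x^8 - 504x^6 - (45355/2)x^4 + (5/2)x^3 - 272070x^2 + 45x - 407970

order-1 term: -504x^6 + 90x^2 + 45x
order-2 term: -22680x^4 + 270
order-3 term: -272160x^2
order-4 term: -408240
the series for exp(3(D ∘ D)) f terminates at order 4
exp(3(D ∘ D)) f = -3x^8 - 504x^6 - (45355/2)x^4 + (5/2)x^3 - 272070x^2 + 45x - 407970


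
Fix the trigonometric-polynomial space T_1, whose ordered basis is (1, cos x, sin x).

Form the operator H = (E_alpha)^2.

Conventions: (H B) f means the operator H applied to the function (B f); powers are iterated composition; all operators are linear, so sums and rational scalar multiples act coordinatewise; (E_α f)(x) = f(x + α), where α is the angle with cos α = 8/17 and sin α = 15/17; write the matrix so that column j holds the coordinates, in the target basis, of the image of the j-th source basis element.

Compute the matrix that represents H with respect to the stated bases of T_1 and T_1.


the matrix is [[1, 0, 0]; [0, -161/289, 240/289]; [0, -240/289, -161/289]] (rows listed top to bottom)

image of 1: 1
image of cos x: -(161/289)cos x - (240/289)sin x
image of sin x: (240/289)cos x - (161/289)sin x
each image's coordinates form column j of the matrix


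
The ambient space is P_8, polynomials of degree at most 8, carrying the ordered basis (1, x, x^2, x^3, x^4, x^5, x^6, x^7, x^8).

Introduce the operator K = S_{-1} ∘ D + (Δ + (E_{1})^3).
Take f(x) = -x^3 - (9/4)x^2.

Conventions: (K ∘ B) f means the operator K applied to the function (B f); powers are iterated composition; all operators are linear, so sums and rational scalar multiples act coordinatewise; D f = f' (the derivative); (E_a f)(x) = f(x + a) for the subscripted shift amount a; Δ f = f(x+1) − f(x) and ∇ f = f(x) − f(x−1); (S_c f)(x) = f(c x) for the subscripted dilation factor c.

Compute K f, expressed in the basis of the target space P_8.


D f = -3x^2 - (9/2)x
S_{-1} D f = -3x^2 + (9/2)x
Δ f = -3x^2 - (15/2)x - 13/4
E_{1} f = -x^3 - (21/4)x^2 - (15/2)x - 13/4
E_{1} E_{1} f = -x^3 - (33/4)x^2 - 21x - 17
E_{1} E_{1} E_{1} f = -x^3 - (45/4)x^2 - (81/2)x - 189/4
(Δ + (E_{1})^3) f = -x^3 - (57/4)x^2 - 48x - 101/2
(S_{-1} ∘ D + (Δ + (E_{1})^3)) f = -x^3 - (69/4)x^2 - (87/2)x - 101/2

g(x) = -x^3 - (69/4)x^2 - (87/2)x - 101/2


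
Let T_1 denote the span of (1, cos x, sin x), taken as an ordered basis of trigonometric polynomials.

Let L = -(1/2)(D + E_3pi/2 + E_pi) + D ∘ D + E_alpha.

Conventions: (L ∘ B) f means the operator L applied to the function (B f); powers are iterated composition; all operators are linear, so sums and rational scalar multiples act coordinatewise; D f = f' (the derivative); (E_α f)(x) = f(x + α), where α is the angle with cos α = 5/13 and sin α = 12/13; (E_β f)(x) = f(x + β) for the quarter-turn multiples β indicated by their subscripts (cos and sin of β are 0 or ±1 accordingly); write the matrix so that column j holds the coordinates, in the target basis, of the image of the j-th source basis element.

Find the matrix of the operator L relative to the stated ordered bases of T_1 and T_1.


the matrix is [[0, 0, 0]; [0, -3/26, 12/13]; [0, -12/13, -3/26]] (rows listed top to bottom)

image of 1: 0
image of cos x: -(3/26)cos x - (12/13)sin x
image of sin x: (12/13)cos x - (3/26)sin x
each image's coordinates form column j of the matrix


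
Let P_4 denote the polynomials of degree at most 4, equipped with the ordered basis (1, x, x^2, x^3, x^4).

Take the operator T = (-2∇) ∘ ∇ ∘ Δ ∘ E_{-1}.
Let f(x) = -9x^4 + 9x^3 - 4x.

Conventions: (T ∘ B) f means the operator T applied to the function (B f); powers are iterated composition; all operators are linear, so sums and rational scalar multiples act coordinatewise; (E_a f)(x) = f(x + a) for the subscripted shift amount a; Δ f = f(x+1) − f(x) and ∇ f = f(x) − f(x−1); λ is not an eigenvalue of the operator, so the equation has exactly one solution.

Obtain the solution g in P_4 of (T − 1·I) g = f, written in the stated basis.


the image equals g(x) = 9x^4 - 9x^3 - 428x + 756

write g with unknown coordinates in the stated basis and equate coefficients in (T − 1·I) g = f
solving from the highest basis element down gives g = 9x^4 - 9x^3 - 428x + 756
check: T g = -432x + 756
so T g − 1·g = -9x^4 + 9x^3 - 4x = f ✓


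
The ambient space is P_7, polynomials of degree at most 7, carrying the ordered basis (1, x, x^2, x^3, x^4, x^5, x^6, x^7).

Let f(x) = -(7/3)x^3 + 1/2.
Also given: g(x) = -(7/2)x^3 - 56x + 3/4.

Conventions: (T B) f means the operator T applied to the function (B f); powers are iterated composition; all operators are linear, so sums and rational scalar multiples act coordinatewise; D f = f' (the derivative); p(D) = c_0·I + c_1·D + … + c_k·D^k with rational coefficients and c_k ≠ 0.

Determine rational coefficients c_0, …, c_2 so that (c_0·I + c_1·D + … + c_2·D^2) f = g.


p(D) = (3/2)·I + 4·D^2, i.e. c_0 = 3/2, c_1 = 0, c_2 = 4

D^0 f = -(7/3)x^3 + 1/2
D^1 f = -7x^2
D^2 f = -14x
matching coefficients of g against c_0 f + c_1 Df + … from the top degree down determines the c_i
solution: c_0 = 3/2, c_1 = 0, c_2 = 4


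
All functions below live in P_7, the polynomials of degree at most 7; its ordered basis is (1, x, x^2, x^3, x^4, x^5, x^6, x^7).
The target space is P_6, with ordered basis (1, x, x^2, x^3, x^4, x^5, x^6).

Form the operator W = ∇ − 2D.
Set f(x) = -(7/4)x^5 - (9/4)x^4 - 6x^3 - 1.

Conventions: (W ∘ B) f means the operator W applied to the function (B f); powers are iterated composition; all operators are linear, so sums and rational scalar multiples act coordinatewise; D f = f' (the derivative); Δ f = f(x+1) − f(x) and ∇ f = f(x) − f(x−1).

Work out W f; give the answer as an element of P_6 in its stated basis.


the result is g(x) = (35/4)x^4 + (53/2)x^3 + 14x^2 + (71/4)x - 11/2

∇ f = -(35/4)x^4 + (17/2)x^3 - 22x^2 + (71/4)x - 11/2
D f = -(35/4)x^4 - 9x^3 - 18x^2
(-2D) f = (35/2)x^4 + 18x^3 + 36x^2
(∇ − 2D) f = (35/4)x^4 + (53/2)x^3 + 14x^2 + (71/4)x - 11/2


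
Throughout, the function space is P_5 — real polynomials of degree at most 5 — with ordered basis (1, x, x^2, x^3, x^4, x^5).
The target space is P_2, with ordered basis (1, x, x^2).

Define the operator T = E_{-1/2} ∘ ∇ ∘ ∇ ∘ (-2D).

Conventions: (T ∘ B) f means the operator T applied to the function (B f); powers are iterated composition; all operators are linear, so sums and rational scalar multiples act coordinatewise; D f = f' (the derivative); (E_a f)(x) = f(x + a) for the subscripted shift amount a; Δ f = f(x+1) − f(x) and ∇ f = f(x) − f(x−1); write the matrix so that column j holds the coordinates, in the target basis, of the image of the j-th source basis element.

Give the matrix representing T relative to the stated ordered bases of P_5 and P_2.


image of 1: 0
image of x: 0
image of x^2: 0
image of x^3: -12
image of x^4: -48x + 72
image of x^5: -120x^2 + 360x - 290
each image's coordinates form column j of the matrix

the matrix is [[0, 0, 0, -12, 72, -290]; [0, 0, 0, 0, -48, 360]; [0, 0, 0, 0, 0, -120]] (rows listed top to bottom)


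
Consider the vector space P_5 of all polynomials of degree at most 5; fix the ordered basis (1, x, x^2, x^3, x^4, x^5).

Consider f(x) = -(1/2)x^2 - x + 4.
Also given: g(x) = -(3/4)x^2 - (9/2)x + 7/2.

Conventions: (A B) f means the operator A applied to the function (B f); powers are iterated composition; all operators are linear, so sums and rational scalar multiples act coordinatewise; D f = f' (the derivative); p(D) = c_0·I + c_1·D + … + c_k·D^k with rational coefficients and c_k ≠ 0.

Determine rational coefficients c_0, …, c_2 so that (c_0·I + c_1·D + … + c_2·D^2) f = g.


p(D) = (3/2)·I + 3·D − (1/2)·D^2, i.e. c_0 = 3/2, c_1 = 3, c_2 = -1/2

D^0 f = -(1/2)x^2 - x + 4
D^1 f = -x - 1
D^2 f = -1
matching coefficients of g against c_0 f + c_1 Df + … from the top degree down determines the c_i
solution: c_0 = 3/2, c_1 = 3, c_2 = -1/2


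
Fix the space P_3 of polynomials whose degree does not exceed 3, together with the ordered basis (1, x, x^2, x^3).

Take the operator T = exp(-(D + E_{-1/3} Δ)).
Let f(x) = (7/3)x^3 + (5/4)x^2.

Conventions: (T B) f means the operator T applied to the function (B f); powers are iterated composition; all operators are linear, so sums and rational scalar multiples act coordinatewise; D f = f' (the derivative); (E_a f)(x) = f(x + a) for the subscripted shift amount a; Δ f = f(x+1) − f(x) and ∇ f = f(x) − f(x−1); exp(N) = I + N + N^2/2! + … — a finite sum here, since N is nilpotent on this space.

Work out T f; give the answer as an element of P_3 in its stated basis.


order-1 term: -14x^2 - (22/3)x - 43/36
order-2 term: 28x + 29/3
order-3 term: -56/3
the series for exp(-(D + E_{-1/3} Δ)) f terminates at order 3
exp(-(D + E_{-1/3} Δ)) f = (7/3)x^3 - (51/4)x^2 + (62/3)x - 367/36

the image equals g(x) = (7/3)x^3 - (51/4)x^2 + (62/3)x - 367/36


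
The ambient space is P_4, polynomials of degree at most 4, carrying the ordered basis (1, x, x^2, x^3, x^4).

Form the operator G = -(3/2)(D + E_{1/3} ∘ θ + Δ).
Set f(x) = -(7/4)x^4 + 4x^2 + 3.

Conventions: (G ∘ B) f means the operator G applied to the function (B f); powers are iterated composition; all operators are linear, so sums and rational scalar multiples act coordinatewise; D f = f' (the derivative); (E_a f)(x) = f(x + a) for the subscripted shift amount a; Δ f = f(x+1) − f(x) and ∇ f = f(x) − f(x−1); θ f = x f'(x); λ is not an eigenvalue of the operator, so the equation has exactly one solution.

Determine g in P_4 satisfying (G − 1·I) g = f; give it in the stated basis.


the image equals g(x) = (1/4)x^4 - (10/11)x^3 + (221/176)x^2 - (250/99)x + 44269/9504

write g with unknown coordinates in the stated basis and equate coefficients in (G − 1·I) g = f
solving from the highest basis element down gives g = (1/4)x^4 - (10/11)x^3 + (221/176)x^2 - (250/99)x + 44269/9504
check: G g = -(3/2)x^4 - (10/11)x^3 + (925/176)x^2 - (250/99)x + 72781/9504
so G g − 1·g = -(7/4)x^4 + 4x^2 + 3 = f ✓


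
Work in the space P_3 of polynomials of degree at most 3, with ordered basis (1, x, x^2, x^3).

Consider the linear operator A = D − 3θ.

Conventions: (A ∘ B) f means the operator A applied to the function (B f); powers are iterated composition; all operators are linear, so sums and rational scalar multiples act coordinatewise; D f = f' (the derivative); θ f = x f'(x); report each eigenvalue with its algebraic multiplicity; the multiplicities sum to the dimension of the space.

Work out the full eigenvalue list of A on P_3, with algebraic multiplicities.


λ = -9 (multiplicity 1), λ = -6 (multiplicity 1), λ = -3 (multiplicity 1), λ = 0 (multiplicity 1)

image of 1: 0
image of x: -3x + 1
image of x^2: -6x^2 + 2x
image of x^3: -9x^3 + 3x^2
the matrix is upper triangular; its diagonal is (0, -3, -6, -9)
for a triangular matrix the eigenvalues are the diagonal entries, with algebraic multiplicity their repetition count


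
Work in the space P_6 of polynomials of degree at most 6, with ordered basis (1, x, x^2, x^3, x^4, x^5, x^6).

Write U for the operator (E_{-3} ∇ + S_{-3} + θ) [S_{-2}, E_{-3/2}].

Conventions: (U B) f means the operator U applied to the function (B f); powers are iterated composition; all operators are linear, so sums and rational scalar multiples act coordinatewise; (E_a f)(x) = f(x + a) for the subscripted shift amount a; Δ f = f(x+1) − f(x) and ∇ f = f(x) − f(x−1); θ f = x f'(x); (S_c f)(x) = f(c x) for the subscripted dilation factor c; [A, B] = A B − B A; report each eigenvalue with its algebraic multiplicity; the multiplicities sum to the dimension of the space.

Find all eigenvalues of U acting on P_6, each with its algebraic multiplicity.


λ = 0 (multiplicity 7)

image of 1: 0
image of x: -9/2
image of x^2: -36x + 45/4
image of x^3: -594x^2 - 189x + 3105/8
image of x^4: -3456x^3 - 1350x^2 - 3834x + 106065/16
image of x^5: -30600x^4 - 14400x^3 + 3375x^2 - (274275/4)x + 2943801/32
image of x^6: -205632x^5 - 133380x^4 - 183600x^3 + (1408725/4)x^2 - (4451787/4)x + 75026385/64
the matrix is upper triangular; its diagonal is (0, 0, 0, 0, 0, 0, 0)
for a triangular matrix the eigenvalues are the diagonal entries, with algebraic multiplicity their repetition count


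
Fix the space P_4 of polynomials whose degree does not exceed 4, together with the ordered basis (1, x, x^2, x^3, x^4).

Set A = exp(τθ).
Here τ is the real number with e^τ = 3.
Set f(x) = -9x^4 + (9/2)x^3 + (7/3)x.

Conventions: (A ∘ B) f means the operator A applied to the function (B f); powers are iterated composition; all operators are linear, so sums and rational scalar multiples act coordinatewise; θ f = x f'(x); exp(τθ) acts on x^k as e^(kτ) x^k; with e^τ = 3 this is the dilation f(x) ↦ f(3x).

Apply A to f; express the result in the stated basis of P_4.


the result is g(x) = -729x^4 + (243/2)x^3 + 7x

exp(τθ) x^k = e^(kτ) x^k; with e^τ = 3 this sends x^k to 3^k x^k
x ↦ 3 x
x^3 ↦ 27 x^3
x^4 ↦ 81 x^4
applying this coordinatewise to f: exp(τθ) f = -729x^4 + (243/2)x^3 + 7x


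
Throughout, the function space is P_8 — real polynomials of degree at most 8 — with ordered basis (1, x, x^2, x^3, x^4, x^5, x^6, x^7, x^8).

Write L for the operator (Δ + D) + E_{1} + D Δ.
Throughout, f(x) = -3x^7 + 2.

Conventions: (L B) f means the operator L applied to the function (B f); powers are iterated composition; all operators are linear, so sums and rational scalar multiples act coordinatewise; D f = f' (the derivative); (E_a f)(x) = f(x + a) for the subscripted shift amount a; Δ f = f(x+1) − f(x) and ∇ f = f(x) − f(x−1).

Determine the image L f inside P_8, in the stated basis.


Δ f = -21x^6 - 63x^5 - 105x^4 - 105x^3 - 63x^2 - 21x - 3
D f = -21x^6
(Δ + D) f = -42x^6 - 63x^5 - 105x^4 - 105x^3 - 63x^2 - 21x - 3
E_{1} f = -3x^7 - 21x^6 - 63x^5 - 105x^4 - 105x^3 - 63x^2 - 21x - 1
Δ f = -21x^6 - 63x^5 - 105x^4 - 105x^3 - 63x^2 - 21x - 3
D Δ f = -126x^5 - 315x^4 - 420x^3 - 315x^2 - 126x - 21
((Δ + D) + E_{1} + D Δ) f = -3x^7 - 63x^6 - 252x^5 - 525x^4 - 630x^3 - 441x^2 - 168x - 25

g(x) = -3x^7 - 63x^6 - 252x^5 - 525x^4 - 630x^3 - 441x^2 - 168x - 25


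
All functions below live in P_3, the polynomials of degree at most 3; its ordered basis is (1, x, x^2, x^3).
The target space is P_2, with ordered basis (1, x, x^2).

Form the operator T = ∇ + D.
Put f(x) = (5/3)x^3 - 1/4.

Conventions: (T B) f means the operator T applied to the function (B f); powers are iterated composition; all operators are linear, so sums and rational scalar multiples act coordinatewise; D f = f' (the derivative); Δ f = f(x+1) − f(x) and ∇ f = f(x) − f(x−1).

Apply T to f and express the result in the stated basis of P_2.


the image equals g(x) = 10x^2 - 5x + 5/3

∇ f = 5x^2 - 5x + 5/3
D f = 5x^2
(∇ + D) f = 10x^2 - 5x + 5/3


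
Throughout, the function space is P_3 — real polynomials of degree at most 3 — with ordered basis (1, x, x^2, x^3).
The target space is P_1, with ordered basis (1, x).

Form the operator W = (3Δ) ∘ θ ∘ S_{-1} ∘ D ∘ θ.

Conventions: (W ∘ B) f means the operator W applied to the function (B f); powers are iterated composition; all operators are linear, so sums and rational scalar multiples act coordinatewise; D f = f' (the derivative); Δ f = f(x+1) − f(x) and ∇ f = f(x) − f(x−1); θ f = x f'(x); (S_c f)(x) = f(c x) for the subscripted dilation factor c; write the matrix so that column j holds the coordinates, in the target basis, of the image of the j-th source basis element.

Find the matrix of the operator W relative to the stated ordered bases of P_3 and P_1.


image of 1: 0
image of x: 0
image of x^2: -12
image of x^3: 108x + 54
each image's coordinates form column j of the matrix

the matrix is [[0, 0, -12, 54]; [0, 0, 0, 108]] (rows listed top to bottom)


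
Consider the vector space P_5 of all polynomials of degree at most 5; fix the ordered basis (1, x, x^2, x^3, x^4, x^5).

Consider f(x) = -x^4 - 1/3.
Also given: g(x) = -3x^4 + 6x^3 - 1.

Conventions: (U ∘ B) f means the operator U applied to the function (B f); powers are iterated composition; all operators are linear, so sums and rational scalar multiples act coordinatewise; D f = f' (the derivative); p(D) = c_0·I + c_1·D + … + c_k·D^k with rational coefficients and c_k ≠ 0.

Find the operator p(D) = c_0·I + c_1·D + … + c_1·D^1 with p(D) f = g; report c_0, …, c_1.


c_0 = 3, c_1 = -3/2

D^0 f = -x^4 - 1/3
D^1 f = -4x^3
matching coefficients of g against c_0 f + c_1 Df + … from the top degree down determines the c_i
solution: c_0 = 3, c_1 = -3/2


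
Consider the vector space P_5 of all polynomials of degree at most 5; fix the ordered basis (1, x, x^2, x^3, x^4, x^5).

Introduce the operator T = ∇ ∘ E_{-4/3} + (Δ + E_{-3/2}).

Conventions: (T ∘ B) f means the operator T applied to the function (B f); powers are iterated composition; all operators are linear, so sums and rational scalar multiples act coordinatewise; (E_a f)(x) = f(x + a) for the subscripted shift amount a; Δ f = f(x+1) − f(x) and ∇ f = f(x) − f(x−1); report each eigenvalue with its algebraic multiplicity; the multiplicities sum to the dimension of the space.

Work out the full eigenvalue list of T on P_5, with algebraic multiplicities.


image of 1: 1
image of x: x + 1/2
image of x^2: x^2 + x - 5/12
image of x^3: x^3 + (3/2)x^2 - (5/4)x + 191/24
image of x^4: x^4 + 2x^3 - (5/2)x^2 + (191/6)x - 8821/432
image of x^5: x^5 + (5/2)x^4 - (25/6)x^3 + (955/12)x^2 - (44105/432)x + 151261/2592
the matrix is upper triangular; its diagonal is (1, 1, 1, 1, 1, 1)
for a triangular matrix the eigenvalues are the diagonal entries, with algebraic multiplicity their repetition count

λ = 1 (multiplicity 6)


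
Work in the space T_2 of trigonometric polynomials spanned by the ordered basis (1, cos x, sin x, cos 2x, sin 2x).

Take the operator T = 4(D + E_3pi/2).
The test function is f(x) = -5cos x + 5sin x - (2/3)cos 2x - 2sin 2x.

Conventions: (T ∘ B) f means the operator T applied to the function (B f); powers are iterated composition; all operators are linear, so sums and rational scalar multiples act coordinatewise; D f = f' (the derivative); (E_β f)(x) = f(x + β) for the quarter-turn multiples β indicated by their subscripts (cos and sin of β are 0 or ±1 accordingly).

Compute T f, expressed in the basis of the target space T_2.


D f = 5cos x + 5sin x - 4cos 2x + (4/3)sin 2x
E_3pi/2 f = -5cos x - 5sin x + (2/3)cos 2x + 2sin 2x
(D + E_3pi/2) f = -(10/3)cos 2x + (10/3)sin 2x
(4(D + E_3pi/2)) f = -(40/3)cos 2x + (40/3)sin 2x

the result is g(x) = -(40/3)cos 2x + (40/3)sin 2x


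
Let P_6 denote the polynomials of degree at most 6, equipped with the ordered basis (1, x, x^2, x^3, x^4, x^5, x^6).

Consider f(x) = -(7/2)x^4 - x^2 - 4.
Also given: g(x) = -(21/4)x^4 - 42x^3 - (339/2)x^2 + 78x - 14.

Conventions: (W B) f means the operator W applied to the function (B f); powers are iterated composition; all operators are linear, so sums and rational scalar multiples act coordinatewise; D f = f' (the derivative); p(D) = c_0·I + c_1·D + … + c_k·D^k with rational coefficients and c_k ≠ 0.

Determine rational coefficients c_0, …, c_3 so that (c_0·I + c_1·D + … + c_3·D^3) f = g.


c_0 = 3/2, c_1 = 3, c_2 = 4, c_3 = -1

D^0 f = -(7/2)x^4 - x^2 - 4
D^1 f = -14x^3 - 2x
D^2 f = -42x^2 - 2
D^3 f = -84x
matching coefficients of g against c_0 f + c_1 Df + … from the top degree down determines the c_i
solution: c_0 = 3/2, c_1 = 3, c_2 = 4, c_3 = -1


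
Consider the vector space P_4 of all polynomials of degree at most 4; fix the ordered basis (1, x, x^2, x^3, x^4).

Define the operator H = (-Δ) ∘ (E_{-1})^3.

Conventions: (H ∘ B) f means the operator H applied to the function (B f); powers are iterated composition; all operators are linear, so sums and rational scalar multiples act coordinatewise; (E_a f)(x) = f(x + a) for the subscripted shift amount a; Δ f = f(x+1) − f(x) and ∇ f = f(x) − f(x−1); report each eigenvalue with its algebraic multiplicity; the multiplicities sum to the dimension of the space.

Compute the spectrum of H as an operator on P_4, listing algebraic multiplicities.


image of 1: 0
image of x: -1
image of x^2: -2x + 5
image of x^3: -3x^2 + 15x - 19
image of x^4: -4x^3 + 30x^2 - 76x + 65
the matrix is upper triangular; its diagonal is (0, 0, 0, 0, 0)
for a triangular matrix the eigenvalues are the diagonal entries, with algebraic multiplicity their repetition count

λ = 0 (multiplicity 5)


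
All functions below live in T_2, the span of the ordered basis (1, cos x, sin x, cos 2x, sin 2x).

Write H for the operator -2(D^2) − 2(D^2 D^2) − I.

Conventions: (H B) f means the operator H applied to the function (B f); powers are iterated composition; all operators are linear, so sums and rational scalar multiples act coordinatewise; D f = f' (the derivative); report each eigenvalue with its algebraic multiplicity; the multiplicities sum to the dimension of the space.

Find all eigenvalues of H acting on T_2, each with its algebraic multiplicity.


image of 1: -1
image of cos x: -cos x
image of sin x: -sin x
image of cos 2x: -25cos 2x
image of sin 2x: -25sin 2x
the matrix is diagonal; its diagonal is (-1, -1, -1, -25, -25)
for a triangular matrix the eigenvalues are the diagonal entries, with algebraic multiplicity their repetition count

λ = -25 (multiplicity 2), λ = -1 (multiplicity 3)


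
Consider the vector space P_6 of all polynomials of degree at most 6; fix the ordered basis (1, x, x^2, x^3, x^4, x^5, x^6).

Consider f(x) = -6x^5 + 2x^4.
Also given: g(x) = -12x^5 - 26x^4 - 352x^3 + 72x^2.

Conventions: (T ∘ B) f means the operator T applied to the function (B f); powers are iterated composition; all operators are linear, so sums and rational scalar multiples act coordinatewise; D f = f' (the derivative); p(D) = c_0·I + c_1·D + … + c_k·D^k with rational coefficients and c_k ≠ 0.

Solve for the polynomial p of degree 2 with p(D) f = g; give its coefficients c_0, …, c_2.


p(D) = 2·I + D + 3·D^2, i.e. c_0 = 2, c_1 = 1, c_2 = 3

D^0 f = -6x^5 + 2x^4
D^1 f = -30x^4 + 8x^3
D^2 f = -120x^3 + 24x^2
matching coefficients of g against c_0 f + c_1 Df + … from the top degree down determines the c_i
solution: c_0 = 2, c_1 = 1, c_2 = 3


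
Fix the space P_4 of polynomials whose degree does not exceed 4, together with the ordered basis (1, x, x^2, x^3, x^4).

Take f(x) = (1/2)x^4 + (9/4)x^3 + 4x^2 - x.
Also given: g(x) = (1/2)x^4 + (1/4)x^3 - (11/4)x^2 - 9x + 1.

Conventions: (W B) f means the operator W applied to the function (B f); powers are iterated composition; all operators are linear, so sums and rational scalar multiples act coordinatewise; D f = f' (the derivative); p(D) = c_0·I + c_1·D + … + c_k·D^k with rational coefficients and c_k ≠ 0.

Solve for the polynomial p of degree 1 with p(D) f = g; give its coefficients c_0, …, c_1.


p(D) = I − D, i.e. c_0 = 1, c_1 = -1

D^0 f = (1/2)x^4 + (9/4)x^3 + 4x^2 - x
D^1 f = 2x^3 + (27/4)x^2 + 8x - 1
matching coefficients of g against c_0 f + c_1 Df + … from the top degree down determines the c_i
solution: c_0 = 1, c_1 = -1


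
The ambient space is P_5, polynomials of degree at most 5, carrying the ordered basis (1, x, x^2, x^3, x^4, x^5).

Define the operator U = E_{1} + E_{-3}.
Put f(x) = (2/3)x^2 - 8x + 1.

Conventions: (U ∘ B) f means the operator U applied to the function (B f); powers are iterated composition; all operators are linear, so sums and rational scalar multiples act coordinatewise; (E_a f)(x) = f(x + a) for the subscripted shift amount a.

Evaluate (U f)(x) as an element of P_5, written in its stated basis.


E_{1} f = (2/3)x^2 - (20/3)x - 19/3
E_{-3} f = (2/3)x^2 - 12x + 31
(E_{1} + E_{-3}) f = (4/3)x^2 - (56/3)x + 74/3

the image equals g(x) = (4/3)x^2 - (56/3)x + 74/3


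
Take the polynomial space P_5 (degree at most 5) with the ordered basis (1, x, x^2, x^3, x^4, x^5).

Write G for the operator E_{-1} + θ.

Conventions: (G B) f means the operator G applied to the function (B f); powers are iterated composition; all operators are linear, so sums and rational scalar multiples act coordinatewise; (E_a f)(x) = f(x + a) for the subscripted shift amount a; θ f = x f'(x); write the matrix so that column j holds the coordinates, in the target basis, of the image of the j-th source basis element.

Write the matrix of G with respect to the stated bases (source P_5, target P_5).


image of 1: 1
image of x: 2x - 1
image of x^2: 3x^2 - 2x + 1
image of x^3: 4x^3 - 3x^2 + 3x - 1
image of x^4: 5x^4 - 4x^3 + 6x^2 - 4x + 1
image of x^5: 6x^5 - 5x^4 + 10x^3 - 10x^2 + 5x - 1
each image's coordinates form column j of the matrix

the matrix is [[1, -1, 1, -1, 1, -1]; [0, 2, -2, 3, -4, 5]; [0, 0, 3, -3, 6, -10]; [0, 0, 0, 4, -4, 10]; [0, 0, 0, 0, 5, -5]; [0, 0, 0, 0, 0, 6]] (rows listed top to bottom)


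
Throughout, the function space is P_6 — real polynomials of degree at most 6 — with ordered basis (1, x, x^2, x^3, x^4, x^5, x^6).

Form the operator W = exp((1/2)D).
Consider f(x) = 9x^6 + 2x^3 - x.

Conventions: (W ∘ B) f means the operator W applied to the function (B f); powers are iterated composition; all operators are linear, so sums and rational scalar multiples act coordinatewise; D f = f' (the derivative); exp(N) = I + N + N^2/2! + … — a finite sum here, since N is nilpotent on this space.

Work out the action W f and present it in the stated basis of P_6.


the image equals g(x) = 9x^6 + 27x^5 + (135/4)x^4 + (49/2)x^3 + (183/16)x^2 + (35/16)x - 7/64

order-1 term: 27x^5 + 3x^2 - 1/2
order-2 term: (135/4)x^4 + (3/2)x
order-3 term: (45/2)x^3 + 1/4
order-4 term: (135/16)x^2
order-5 term: (27/16)x
order-6 term: 9/64
the series for exp((1/2)D) f terminates at order 6
exp((1/2)D) f = 9x^6 + 27x^5 + (135/4)x^4 + (49/2)x^3 + (183/16)x^2 + (35/16)x - 7/64
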